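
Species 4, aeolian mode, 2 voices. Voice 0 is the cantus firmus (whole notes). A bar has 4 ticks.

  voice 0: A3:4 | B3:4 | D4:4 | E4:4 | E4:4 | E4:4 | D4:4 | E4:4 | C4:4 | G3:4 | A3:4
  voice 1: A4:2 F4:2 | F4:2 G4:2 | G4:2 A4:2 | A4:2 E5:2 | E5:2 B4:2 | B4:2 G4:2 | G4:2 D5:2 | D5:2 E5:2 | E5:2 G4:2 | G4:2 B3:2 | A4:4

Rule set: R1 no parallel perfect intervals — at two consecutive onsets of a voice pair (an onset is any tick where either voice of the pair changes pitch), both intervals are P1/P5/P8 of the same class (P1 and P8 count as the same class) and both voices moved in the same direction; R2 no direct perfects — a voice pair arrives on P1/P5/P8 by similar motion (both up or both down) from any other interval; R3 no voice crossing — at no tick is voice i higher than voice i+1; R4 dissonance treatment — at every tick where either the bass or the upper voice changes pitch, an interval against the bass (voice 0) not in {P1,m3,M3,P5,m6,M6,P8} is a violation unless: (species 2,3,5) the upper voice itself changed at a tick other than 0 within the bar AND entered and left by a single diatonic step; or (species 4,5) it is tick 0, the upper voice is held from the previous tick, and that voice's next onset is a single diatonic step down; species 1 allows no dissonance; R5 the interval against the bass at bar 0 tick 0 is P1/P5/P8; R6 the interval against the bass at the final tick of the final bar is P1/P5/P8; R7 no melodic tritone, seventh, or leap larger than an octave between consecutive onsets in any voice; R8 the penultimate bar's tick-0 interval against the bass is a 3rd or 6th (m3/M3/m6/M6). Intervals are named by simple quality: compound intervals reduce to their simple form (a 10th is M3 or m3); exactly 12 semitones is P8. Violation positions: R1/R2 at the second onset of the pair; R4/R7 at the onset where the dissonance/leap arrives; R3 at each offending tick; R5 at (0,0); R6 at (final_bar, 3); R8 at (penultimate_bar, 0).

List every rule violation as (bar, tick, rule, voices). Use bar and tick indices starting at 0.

bar 0: v0=A3 v1=A4 downbeat P8
bar 1: v0=B3 v1=F4 downbeat TT
bar 2: v0=D4 v1=G4 downbeat P4
bar 3: v0=E4 v1=A4 downbeat P4
bar 4: v0=E4 v1=E5 downbeat P8
bar 5: v0=E4 v1=B4 downbeat P5
bar 6: v0=D4 v1=G4 downbeat P4
bar 7: v0=E4 v1=D5 downbeat m7
bar 8: v0=C4 v1=E5 downbeat M3
bar 9: v0=G3 v1=G4 downbeat P8
bar 10: v0=A3 v1=A4 downbeat P8
  -> R4 @ bar 1 tick 0 v(0, 1): B3/F4 TT untreated
  -> R4 @ bar 2 tick 0 v(0, 1): D4/G4 P4 untreated
  -> R4 @ bar 3 tick 0 v(0, 1): E4/A4 P4 untreated
  -> R4 @ bar 6 tick 0 v(0, 1): D4/G4 P4 untreated
  -> R4 @ bar 7 tick 0 v(0, 1): E4/D5 m7 untreated
  -> R8 @ bar 9 tick 0 v(0, 1): penult P8 not 3rd/6th
  -> R2 @ bar 10 tick 0 v(0, 1): G3/B3 M3 -> A3/A4 P8 similar
  -> R7 @ bar 10 tick 0 v(1,): B3->A4 leap 10st

(1, 0, R4, (0, 1))
(2, 0, R4, (0, 1))
(3, 0, R4, (0, 1))
(6, 0, R4, (0, 1))
(7, 0, R4, (0, 1))
(9, 0, R8, (0, 1))
(10, 0, R2, (0, 1))
(10, 0, R7, (1,))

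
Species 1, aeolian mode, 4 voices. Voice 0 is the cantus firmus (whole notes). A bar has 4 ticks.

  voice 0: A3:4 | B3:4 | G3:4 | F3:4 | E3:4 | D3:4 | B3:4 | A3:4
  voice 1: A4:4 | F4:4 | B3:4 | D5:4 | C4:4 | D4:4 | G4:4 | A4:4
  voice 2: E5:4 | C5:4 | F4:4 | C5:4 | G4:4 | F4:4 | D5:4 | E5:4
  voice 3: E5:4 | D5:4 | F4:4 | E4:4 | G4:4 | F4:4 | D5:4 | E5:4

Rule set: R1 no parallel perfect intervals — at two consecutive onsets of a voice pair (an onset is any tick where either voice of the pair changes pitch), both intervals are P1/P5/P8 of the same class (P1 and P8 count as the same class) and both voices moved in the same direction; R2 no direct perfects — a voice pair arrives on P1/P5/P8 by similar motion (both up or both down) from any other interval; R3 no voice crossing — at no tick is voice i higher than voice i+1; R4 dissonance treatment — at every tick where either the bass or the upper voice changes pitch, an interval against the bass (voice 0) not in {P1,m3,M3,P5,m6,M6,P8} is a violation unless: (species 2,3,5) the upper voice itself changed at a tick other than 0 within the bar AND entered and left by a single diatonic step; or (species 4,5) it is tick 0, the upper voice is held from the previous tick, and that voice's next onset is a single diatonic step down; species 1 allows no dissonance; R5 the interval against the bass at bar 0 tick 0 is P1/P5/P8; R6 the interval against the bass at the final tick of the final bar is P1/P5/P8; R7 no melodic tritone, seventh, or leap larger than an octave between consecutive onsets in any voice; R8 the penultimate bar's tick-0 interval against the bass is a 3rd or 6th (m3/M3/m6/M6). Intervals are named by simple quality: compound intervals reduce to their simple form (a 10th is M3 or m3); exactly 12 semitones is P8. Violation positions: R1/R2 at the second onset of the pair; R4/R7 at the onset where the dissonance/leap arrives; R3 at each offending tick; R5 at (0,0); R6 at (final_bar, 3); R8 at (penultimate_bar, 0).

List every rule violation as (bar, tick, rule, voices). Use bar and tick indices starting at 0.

bar 0: v0=A3 v1=A4 v2=E5 v3=E5 downbeat P5
bar 1: v0=B3 v1=F4 v2=C5 v3=D5 downbeat m3
bar 2: v0=G3 v1=B3 v2=F4 v3=F4 downbeat m7
bar 3: v0=F3 v1=D5 v2=C5 v3=E4 downbeat M7
bar 4: v0=E3 v1=C4 v2=G4 v3=G4 downbeat m3
bar 5: v0=D3 v1=D4 v2=F4 v3=F4 downbeat m3
bar 6: v0=B3 v1=G4 v2=D5 v3=D5 downbeat m3
bar 7: v0=A3 v1=A4 v2=E5 v3=E5 downbeat P5
  -> R1 @ bar 1 tick 0 v(1, 2): A4/E5 P5 -> F4/C5 P5 similar
  -> R4 @ bar 1 tick 0 v(0, 1): B3/F4 TT untreated
  -> R4 @ bar 1 tick 0 v(0, 2): B3/C5 m2 untreated
  -> R2 @ bar 2 tick 0 v(2, 3): C5/D5 M2 -> F4/F4 P1 similar
  -> R4 @ bar 2 tick 0 v(0, 2): G3/F4 m7 untreated
  -> R4 @ bar 2 tick 0 v(0, 3): G3/F4 m7 untreated
  -> R7 @ bar 2 tick 0 v(1,): F4->B3 leap 6st
  -> R3 @ bar 3 tick 0 v(1, 2): D5 above C5
  -> R3 @ bar 3 tick 0 v(2, 3): C5 above E4
  -> R4 @ bar 3 tick 0 v(0, 3): F3/E4 M7 untreated
  -> R7 @ bar 3 tick 0 v(1,): B3->D5 leap 15st
  -> R3 @ bar 3 tick 1 v(1, 2): D5 above C5
  -> R3 @ bar 3 tick 1 v(2, 3): C5 above E4
  -> R3 @ bar 3 tick 2 v(1, 2): D5 above C5
  -> R3 @ bar 3 tick 2 v(2, 3): C5 above E4
  -> R3 @ bar 3 tick 3 v(1, 2): D5 above C5
  -> R3 @ bar 3 tick 3 v(2, 3): C5 above E4
  -> R2 @ bar 4 tick 0 v(1, 2): D5/C5 M2 -> C4/G4 P5 similar
  -> R7 @ bar 4 tick 0 v(1,): D5->C4 leap 14st
  -> R1 @ bar 5 tick 0 v(2, 3): G4/G4 P1 -> F4/F4 P1 similar
  -> R1 @ bar 6 tick 0 v(2, 3): F4/F4 P1 -> D5/D5 P1 similar
  -> R2 @ bar 6 tick 0 v(1, 2): D4/F4 m3 -> G4/D5 P5 similar
  -> R2 @ bar 6 tick 0 v(1, 3): D4/F4 m3 -> G4/D5 P5 similar
  -> R1 @ bar 7 tick 0 v(1, 2): G4/D5 P5 -> A4/E5 P5 similar
  -> R1 @ bar 7 tick 0 v(1, 3): G4/D5 P5 -> A4/E5 P5 similar
  -> R1 @ bar 7 tick 0 v(2, 3): D5/D5 P1 -> E5/E5 P1 similar

(1, 0, R1, (1, 2))
(1, 0, R4, (0, 1))
(1, 0, R4, (0, 2))
(2, 0, R2, (2, 3))
(2, 0, R4, (0, 2))
(2, 0, R4, (0, 3))
(2, 0, R7, (1,))
(3, 0, R3, (1, 2))
(3, 0, R3, (2, 3))
(3, 0, R4, (0, 3))
(3, 0, R7, (1,))
(3, 1, R3, (1, 2))
(3, 1, R3, (2, 3))
(3, 2, R3, (1, 2))
(3, 2, R3, (2, 3))
(3, 3, R3, (1, 2))
(3, 3, R3, (2, 3))
(4, 0, R2, (1, 2))
(4, 0, R7, (1,))
(5, 0, R1, (2, 3))
(6, 0, R1, (2, 3))
(6, 0, R2, (1, 2))
(6, 0, R2, (1, 3))
(7, 0, R1, (1, 2))
(7, 0, R1, (1, 3))
(7, 0, R1, (2, 3))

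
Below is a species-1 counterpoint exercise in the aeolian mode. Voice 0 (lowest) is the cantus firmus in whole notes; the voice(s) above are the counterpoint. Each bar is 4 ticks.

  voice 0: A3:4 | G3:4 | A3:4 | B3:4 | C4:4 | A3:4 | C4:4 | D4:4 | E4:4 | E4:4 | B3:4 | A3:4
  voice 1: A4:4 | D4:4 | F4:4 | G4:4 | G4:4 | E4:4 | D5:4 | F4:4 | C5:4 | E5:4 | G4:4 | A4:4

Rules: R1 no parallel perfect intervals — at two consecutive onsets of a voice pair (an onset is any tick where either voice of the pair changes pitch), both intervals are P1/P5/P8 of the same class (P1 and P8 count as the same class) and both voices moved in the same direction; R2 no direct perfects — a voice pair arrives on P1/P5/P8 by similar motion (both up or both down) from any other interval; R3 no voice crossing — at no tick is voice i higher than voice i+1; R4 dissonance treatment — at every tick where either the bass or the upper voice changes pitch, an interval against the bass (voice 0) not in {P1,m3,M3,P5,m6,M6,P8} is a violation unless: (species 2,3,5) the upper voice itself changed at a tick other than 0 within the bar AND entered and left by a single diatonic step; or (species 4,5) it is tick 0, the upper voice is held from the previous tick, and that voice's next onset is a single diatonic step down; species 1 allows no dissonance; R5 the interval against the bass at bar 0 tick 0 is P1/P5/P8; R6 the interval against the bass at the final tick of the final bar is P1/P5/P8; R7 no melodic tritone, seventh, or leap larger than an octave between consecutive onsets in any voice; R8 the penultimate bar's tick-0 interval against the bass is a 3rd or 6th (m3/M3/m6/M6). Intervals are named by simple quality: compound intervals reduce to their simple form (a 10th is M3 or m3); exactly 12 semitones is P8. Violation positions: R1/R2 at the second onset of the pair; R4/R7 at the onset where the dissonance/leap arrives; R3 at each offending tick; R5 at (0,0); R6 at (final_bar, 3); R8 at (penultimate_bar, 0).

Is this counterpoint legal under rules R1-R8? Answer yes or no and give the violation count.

No (4 violations)

bar 0: v0=A3 v1=A4 (P8)
bar 1: v0=G3 v1=D4 (P5)
bar 2: v0=A3 v1=F4 (m6)
bar 3: v0=B3 v1=G4 (m6)
bar 4: v0=C4 v1=G4 (P5)
bar 5: v0=A3 v1=E4 (P5)
bar 6: v0=C4 v1=D5 (M2)
bar 7: v0=D4 v1=F4 (m3)
bar 8: v0=E4 v1=C5 (m6)
bar 9: v0=E4 v1=E5 (P8)
bar 10: v0=B3 v1=G4 (m6)
bar 11: v0=A3 v1=A4 (P8)
  R2 @ bar1.0: A3/A4 P8 -> G3/D4 P5 similar
  R1 @ bar5.0: C4/G4 P5 -> A3/E4 P5 similar
  R4 @ bar6.0: C4/D5 M2 untreated
  R7 @ bar6.0: E4->D5 leap 10st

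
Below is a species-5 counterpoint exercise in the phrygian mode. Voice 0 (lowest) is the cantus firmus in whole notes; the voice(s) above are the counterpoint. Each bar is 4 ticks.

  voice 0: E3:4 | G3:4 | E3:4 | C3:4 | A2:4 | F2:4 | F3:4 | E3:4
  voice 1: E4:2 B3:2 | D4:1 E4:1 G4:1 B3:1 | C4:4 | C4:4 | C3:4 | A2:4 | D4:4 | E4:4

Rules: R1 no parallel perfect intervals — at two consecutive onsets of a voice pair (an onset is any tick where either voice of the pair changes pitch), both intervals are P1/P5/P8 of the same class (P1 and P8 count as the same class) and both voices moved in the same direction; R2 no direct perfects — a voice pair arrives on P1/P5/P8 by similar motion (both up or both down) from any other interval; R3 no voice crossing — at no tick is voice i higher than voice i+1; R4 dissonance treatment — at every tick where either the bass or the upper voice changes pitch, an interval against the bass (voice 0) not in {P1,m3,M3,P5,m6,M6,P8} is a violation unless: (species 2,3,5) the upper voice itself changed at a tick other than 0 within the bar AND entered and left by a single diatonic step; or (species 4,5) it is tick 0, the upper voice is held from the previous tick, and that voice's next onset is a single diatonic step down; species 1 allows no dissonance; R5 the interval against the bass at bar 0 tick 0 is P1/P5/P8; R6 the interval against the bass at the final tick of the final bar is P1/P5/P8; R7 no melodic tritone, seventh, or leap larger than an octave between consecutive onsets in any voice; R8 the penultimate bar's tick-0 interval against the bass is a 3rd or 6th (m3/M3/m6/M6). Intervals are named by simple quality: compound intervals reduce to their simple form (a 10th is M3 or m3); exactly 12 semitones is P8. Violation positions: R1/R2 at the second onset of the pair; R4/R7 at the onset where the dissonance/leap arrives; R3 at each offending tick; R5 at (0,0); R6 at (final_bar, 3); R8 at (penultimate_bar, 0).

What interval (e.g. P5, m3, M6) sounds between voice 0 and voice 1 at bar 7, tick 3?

voice 0=E3 voice 1=E4 -> P8

P8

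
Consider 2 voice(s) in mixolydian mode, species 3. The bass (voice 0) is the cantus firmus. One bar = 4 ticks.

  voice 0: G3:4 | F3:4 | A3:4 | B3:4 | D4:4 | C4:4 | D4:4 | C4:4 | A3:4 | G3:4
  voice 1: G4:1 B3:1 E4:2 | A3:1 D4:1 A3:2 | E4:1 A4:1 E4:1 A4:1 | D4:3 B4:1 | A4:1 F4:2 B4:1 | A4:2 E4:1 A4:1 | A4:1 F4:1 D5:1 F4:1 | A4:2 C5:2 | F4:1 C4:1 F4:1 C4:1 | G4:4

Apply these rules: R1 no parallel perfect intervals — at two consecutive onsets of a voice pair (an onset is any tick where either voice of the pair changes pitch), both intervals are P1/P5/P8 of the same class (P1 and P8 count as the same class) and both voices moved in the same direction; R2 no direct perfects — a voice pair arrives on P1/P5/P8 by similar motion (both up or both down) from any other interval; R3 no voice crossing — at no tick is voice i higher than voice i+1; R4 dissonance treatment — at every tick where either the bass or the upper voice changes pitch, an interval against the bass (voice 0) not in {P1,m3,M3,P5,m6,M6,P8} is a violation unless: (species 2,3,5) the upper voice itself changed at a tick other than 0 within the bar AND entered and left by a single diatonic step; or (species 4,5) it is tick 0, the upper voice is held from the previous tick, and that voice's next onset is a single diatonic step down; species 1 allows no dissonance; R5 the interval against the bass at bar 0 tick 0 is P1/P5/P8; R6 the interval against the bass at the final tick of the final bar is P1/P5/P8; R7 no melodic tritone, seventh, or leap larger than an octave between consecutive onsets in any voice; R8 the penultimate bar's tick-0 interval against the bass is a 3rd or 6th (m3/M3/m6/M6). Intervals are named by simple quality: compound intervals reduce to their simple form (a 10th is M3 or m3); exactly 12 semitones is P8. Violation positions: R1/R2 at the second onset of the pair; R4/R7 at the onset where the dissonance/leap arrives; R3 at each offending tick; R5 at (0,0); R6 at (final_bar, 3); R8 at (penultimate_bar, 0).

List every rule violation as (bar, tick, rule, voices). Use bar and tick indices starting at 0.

bar 0: v0=G3 v1=G4 downbeat P8
bar 1: v0=F3 v1=A3 downbeat M3
bar 2: v0=A3 v1=E4 downbeat P5
bar 3: v0=B3 v1=D4 downbeat m3
bar 4: v0=D4 v1=A4 downbeat P5
bar 5: v0=C4 v1=A4 downbeat M6
bar 6: v0=D4 v1=A4 downbeat P5
bar 7: v0=C4 v1=A4 downbeat M6
bar 8: v0=A3 v1=F4 downbeat m6
bar 9: v0=G3 v1=G4 downbeat P8
  -> R2 @ bar 2 tick 0 v(0, 1): F3/A3 M3 -> A3/E4 P5 similar
  -> R7 @ bar 4 tick 3 v(1,): F4->B4 leap 6st

(2, 0, R2, (0, 1))
(4, 3, R7, (1,))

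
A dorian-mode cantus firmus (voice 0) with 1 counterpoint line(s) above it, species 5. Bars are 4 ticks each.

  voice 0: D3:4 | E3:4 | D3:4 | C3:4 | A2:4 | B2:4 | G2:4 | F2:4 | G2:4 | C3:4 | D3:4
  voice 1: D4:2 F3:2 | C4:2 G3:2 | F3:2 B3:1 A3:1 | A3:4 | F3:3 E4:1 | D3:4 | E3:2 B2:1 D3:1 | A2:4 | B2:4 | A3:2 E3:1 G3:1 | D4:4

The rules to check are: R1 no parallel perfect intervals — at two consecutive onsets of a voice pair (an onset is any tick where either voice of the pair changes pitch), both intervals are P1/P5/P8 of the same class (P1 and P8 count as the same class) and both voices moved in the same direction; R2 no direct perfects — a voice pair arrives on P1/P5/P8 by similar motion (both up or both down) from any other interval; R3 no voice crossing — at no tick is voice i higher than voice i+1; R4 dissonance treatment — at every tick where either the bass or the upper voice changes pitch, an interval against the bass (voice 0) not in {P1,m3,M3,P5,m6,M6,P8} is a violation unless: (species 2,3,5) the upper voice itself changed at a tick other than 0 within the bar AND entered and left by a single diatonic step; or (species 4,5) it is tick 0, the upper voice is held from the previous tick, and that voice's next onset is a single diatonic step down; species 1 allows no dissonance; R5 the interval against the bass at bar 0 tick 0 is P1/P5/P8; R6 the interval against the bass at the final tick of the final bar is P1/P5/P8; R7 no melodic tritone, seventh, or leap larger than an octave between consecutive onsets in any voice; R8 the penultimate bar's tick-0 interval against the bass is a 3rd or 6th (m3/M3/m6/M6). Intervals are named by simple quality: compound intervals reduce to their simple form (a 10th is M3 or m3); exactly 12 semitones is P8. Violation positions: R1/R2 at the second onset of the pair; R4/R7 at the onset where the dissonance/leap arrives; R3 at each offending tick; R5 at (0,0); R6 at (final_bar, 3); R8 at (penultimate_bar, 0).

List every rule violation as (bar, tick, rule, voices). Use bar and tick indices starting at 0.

(2, 2, R7, (1,))
(4, 3, R7, (1,))
(5, 0, R7, (1,))
(9, 0, R7, (1,))
(10, 0, R2, (0, 1))

bar 0: v0=D3 v1=D4 downbeat P8
bar 1: v0=E3 v1=C4 downbeat m6
bar 2: v0=D3 v1=F3 downbeat m3
bar 3: v0=C3 v1=A3 downbeat M6
bar 4: v0=A2 v1=F3 downbeat m6
bar 5: v0=B2 v1=D3 downbeat m3
bar 6: v0=G2 v1=E3 downbeat M6
bar 7: v0=F2 v1=A2 downbeat M3
bar 8: v0=G2 v1=B2 downbeat M3
bar 9: v0=C3 v1=A3 downbeat M6
bar 10: v0=D3 v1=D4 downbeat P8
  -> R7 @ bar 2 tick 2 v(1,): F3->B3 leap 6st
  -> R7 @ bar 4 tick 3 v(1,): F3->E4 leap 11st
  -> R7 @ bar 5 tick 0 v(1,): E4->D3 leap 14st
  -> R7 @ bar 9 tick 0 v(1,): B2->A3 leap 10st
  -> R2 @ bar 10 tick 0 v(0, 1): C3/G3 P5 -> D3/D4 P8 similar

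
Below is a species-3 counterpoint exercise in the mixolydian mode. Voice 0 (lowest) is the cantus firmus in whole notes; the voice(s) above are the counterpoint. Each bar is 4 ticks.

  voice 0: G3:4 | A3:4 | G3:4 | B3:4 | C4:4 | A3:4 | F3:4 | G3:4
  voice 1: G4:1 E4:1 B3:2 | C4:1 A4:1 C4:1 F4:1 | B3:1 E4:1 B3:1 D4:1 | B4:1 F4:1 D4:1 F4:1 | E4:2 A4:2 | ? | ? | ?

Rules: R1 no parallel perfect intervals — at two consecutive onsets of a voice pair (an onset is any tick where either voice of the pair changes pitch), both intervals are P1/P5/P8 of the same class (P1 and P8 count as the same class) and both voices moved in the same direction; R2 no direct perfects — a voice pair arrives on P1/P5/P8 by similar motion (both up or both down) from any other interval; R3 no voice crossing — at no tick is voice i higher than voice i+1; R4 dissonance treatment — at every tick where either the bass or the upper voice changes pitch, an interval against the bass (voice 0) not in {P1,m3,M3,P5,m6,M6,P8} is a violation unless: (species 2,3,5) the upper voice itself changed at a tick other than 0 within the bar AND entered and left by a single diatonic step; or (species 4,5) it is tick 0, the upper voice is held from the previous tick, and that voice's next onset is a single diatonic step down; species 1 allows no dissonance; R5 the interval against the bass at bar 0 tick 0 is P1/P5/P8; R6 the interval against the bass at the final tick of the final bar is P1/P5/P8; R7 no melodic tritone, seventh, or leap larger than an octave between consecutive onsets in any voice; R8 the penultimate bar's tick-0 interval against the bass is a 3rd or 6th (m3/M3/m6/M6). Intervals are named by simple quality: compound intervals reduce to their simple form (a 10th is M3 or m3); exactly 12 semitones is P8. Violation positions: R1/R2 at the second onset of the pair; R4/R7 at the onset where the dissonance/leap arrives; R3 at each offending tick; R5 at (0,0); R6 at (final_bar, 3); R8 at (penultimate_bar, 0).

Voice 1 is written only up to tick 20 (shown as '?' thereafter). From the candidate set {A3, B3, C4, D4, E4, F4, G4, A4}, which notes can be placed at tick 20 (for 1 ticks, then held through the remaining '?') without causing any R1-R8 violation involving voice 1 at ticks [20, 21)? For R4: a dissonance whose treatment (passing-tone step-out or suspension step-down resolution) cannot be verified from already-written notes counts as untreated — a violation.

{A4, C4, F4}

A3: violates R2
B3: violates R4,R7
C4: legal
D4: violates R4
E4: violates R2
F4: legal
G4: violates R4
A4: legal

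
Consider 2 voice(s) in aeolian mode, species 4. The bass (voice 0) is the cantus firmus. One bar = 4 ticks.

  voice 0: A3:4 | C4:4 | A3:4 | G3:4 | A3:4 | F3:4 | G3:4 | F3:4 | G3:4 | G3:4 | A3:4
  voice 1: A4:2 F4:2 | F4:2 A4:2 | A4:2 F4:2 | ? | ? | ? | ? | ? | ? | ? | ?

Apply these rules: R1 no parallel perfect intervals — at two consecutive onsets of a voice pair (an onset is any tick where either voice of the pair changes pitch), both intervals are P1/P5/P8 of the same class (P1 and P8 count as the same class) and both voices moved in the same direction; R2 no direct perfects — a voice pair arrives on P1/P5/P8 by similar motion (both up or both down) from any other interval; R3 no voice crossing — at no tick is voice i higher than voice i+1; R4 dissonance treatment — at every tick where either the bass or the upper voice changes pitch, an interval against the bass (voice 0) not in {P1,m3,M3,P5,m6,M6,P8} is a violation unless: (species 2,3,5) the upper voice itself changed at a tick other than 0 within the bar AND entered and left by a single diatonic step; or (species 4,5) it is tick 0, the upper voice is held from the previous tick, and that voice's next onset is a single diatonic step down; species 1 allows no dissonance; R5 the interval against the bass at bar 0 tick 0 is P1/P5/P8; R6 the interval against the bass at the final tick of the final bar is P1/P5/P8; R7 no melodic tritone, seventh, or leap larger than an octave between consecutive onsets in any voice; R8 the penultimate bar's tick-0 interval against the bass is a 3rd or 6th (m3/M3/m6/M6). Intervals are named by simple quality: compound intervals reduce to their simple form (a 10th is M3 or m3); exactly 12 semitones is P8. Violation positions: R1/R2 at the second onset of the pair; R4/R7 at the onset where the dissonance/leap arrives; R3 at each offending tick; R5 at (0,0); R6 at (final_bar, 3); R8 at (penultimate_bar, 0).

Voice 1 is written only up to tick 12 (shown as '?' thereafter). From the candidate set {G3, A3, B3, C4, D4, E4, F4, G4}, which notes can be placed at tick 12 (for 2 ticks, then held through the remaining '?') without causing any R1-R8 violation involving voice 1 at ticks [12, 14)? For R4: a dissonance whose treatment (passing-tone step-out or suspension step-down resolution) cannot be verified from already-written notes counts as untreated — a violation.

{E4, G4}

G3: violates R2,R7
A3: violates R4
B3: violates R7
C4: violates R4
D4: violates R2
E4: legal
F4: violates R4
G4: legal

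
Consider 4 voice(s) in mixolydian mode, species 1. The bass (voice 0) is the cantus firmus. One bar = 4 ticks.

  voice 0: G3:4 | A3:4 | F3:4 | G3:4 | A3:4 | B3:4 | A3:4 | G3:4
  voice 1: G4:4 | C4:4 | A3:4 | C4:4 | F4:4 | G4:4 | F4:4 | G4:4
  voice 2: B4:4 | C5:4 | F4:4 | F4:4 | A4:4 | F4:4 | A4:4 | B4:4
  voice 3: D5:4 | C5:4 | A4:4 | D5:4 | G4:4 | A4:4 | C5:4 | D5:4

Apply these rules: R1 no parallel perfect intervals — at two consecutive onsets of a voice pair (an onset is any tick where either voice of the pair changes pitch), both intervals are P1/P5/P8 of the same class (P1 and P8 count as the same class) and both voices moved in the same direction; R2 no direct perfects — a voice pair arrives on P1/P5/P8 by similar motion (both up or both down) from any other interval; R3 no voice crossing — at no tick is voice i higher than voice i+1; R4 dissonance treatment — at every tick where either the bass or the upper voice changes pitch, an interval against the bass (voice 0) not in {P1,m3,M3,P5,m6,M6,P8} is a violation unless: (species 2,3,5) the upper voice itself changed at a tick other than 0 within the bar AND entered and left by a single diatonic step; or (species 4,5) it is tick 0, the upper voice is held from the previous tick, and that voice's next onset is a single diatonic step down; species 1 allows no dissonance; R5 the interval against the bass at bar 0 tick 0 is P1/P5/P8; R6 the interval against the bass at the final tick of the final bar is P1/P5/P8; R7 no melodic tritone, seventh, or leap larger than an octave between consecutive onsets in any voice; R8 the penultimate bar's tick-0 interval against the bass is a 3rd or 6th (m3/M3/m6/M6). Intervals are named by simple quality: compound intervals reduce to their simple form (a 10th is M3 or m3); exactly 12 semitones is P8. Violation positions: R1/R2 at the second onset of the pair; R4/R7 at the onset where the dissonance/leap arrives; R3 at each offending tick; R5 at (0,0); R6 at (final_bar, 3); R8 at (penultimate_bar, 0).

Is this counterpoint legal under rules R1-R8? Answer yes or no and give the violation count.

bar 0: v0=G3 v1=G4 v2=B4 v3=D5 (P5)
bar 1: v0=A3 v1=C4 v2=C5 v3=C5 (m3)
bar 2: v0=F3 v1=A3 v2=F4 v3=A4 (M3)
bar 3: v0=G3 v1=C4 v2=F4 v3=D5 (P5)
bar 4: v0=A3 v1=F4 v2=A4 v3=G4 (m7)
bar 5: v0=B3 v1=G4 v2=F4 v3=A4 (m7)
bar 6: v0=A3 v1=F4 v2=A4 v3=C5 (m3)
bar 7: v0=G3 v1=G4 v2=B4 v3=D5 (P5)
  R5 @ bar0.0: opens on M3
  R2 @ bar1.0: G4/D5 P5 -> C4/C5 P8 similar
  R1 @ bar2.0: C4/C5 P8 -> A3/A4 P8 similar
  R2 @ bar2.0: A3/C5 m3 -> F3/F4 P8 similar
  R2 @ bar3.0: F3/A4 M3 -> G3/D5 P5 similar
  R4 @ bar3.0: G3/C4 P4 untreated
  R4 @ bar3.0: G3/F4 m7 untreated
  R2 @ bar4.0: G3/F4 m7 -> A3/A4 P8 similar
  R3 @ bar4.0: A4 above G4
  R4 @ bar4.0: A3/G4 m7 untreated
  R3 @ bar4.1: A4 above G4
  R3 @ bar4.2: A4 above G4
  R3 @ bar4.3: A4 above G4
  R3 @ bar5.0: G4 above F4
  R4 @ bar5.0: B3/F4 TT untreated
  R4 @ bar5.0: B3/A4 m7 untreated
  R3 @ bar5.1: G4 above F4
  R3 @ bar5.2: G4 above F4
  R3 @ bar5.3: G4 above F4
  R8 @ bar6.0: penult P8 not 3rd/6th
  R1 @ bar7.0: F4/C5 P5 -> G4/D5 P5 similar
  R6 @ bar7.3: closes on M3

No (22 violations)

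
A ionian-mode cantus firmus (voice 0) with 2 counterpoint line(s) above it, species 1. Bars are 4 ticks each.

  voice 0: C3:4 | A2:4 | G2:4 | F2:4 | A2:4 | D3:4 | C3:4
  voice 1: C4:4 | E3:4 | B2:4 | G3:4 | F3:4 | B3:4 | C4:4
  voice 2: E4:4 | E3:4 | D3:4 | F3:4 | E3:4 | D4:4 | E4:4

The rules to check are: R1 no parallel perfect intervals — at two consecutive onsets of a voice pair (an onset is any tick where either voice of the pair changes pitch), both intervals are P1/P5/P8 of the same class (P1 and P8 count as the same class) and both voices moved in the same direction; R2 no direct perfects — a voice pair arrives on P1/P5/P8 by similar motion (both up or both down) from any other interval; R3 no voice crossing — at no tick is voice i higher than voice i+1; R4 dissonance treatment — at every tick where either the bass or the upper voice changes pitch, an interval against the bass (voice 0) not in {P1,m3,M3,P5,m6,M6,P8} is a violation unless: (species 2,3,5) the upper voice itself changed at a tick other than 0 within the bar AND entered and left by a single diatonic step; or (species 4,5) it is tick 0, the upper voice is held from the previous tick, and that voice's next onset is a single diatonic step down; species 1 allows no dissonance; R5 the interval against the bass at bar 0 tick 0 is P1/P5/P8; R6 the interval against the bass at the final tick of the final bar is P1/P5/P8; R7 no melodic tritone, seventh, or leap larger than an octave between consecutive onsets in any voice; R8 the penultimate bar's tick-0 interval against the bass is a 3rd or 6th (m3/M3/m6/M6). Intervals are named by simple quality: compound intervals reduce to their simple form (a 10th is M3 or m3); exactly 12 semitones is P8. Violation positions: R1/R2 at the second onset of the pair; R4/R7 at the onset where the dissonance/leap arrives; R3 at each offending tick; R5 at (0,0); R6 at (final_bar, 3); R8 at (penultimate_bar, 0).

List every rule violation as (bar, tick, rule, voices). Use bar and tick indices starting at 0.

bar 0: v0=C3 v1=C4 v2=E4 downbeat M3
bar 1: v0=A2 v1=E3 v2=E3 downbeat P5
bar 2: v0=G2 v1=B2 v2=D3 downbeat P5
bar 3: v0=F2 v1=G3 v2=F3 downbeat P8
bar 4: v0=A2 v1=F3 v2=E3 downbeat P5
bar 5: v0=D3 v1=B3 v2=D4 downbeat P8
bar 6: v0=C3 v1=C4 v2=E4 downbeat M3
  -> R5 @ bar 0 tick 0 v(0, 2): opens on M3
  -> R2 @ bar 1 tick 0 v(0, 1): C3/C4 P8 -> A2/E3 P5 similar
  -> R2 @ bar 1 tick 0 v(0, 2): C3/E4 M3 -> A2/E3 P5 similar
  -> R2 @ bar 1 tick 0 v(1, 2): C4/E4 M3 -> E3/E3 P1 similar
  -> R1 @ bar 2 tick 0 v(0, 2): A2/E3 P5 -> G2/D3 P5 similar
  -> R3 @ bar 3 tick 0 v(1, 2): G3 above F3
  -> R4 @ bar 3 tick 0 v(0, 1): F2/G3 M2 untreated
  -> R3 @ bar 3 tick 1 v(1, 2): G3 above F3
  -> R3 @ bar 3 tick 2 v(1, 2): G3 above F3
  -> R3 @ bar 3 tick 3 v(1, 2): G3 above F3
  -> R3 @ bar 4 tick 0 v(1, 2): F3 above E3
  -> R3 @ bar 4 tick 1 v(1, 2): F3 above E3
  -> R3 @ bar 4 tick 2 v(1, 2): F3 above E3
  -> R3 @ bar 4 tick 3 v(1, 2): F3 above E3
  -> R2 @ bar 5 tick 0 v(0, 2): A2/E3 P5 -> D3/D4 P8 similar
  -> R7 @ bar 5 tick 0 v(1,): F3->B3 leap 6st
  -> R7 @ bar 5 tick 0 v(2,): E3->D4 leap 10st
  -> R8 @ bar 5 tick 0 v(0, 2): penult P8 not 3rd/6th
  -> R6 @ bar 6 tick 3 v(0, 2): closes on M3

(0, 0, R5, (0, 2))
(1, 0, R2, (0, 1))
(1, 0, R2, (0, 2))
(1, 0, R2, (1, 2))
(2, 0, R1, (0, 2))
(3, 0, R3, (1, 2))
(3, 0, R4, (0, 1))
(3, 1, R3, (1, 2))
(3, 2, R3, (1, 2))
(3, 3, R3, (1, 2))
(4, 0, R3, (1, 2))
(4, 1, R3, (1, 2))
(4, 2, R3, (1, 2))
(4, 3, R3, (1, 2))
(5, 0, R2, (0, 2))
(5, 0, R7, (1,))
(5, 0, R7, (2,))
(5, 0, R8, (0, 2))
(6, 3, R6, (0, 2))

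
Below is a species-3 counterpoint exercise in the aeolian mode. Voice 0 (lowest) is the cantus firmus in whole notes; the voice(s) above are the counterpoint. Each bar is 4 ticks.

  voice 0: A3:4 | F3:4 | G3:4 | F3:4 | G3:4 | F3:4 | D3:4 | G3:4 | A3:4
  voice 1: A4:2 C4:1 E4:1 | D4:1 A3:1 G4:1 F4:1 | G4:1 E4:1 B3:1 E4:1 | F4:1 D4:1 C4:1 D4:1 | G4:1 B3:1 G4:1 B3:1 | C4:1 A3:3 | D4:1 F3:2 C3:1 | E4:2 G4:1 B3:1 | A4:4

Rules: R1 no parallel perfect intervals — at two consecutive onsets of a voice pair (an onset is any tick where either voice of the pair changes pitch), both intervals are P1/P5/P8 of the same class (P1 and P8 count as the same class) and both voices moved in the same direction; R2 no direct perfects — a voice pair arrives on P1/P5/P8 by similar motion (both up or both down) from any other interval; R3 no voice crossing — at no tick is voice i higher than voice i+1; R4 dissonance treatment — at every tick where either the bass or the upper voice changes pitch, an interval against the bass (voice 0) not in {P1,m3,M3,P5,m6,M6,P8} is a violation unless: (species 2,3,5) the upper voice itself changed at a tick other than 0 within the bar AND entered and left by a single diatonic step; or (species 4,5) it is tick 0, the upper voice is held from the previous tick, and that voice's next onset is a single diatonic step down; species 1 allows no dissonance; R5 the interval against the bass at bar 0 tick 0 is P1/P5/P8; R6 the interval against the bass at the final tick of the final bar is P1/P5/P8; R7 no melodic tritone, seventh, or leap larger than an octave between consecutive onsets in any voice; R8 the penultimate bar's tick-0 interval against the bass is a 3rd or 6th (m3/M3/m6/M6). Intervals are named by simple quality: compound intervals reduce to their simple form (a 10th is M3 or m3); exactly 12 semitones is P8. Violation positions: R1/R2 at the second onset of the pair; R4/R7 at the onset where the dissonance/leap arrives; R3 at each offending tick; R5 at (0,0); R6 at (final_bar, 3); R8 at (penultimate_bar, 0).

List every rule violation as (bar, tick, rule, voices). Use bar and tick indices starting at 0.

(1, 2, R4, (0, 1))
(1, 2, R7, (1,))
(2, 0, R1, (0, 1))
(4, 0, R2, (0, 1))
(6, 3, R3, (0, 1))
(6, 3, R4, (0, 1))
(7, 0, R7, (1,))
(8, 0, R2, (0, 1))
(8, 0, R7, (1,))

bar 0: v0=A3 v1=A4 downbeat P8
bar 1: v0=F3 v1=D4 downbeat M6
bar 2: v0=G3 v1=G4 downbeat P8
bar 3: v0=F3 v1=F4 downbeat P8
bar 4: v0=G3 v1=G4 downbeat P8
bar 5: v0=F3 v1=C4 downbeat P5
bar 6: v0=D3 v1=D4 downbeat P8
bar 7: v0=G3 v1=E4 downbeat M6
bar 8: v0=A3 v1=A4 downbeat P8
  -> R4 @ bar 1 tick 2 v(0, 1): F3/G4 M2 untreated
  -> R7 @ bar 1 tick 2 v(1,): A3->G4 leap 10st
  -> R1 @ bar 2 tick 0 v(0, 1): F3/F4 P8 -> G3/G4 P8 similar
  -> R2 @ bar 4 tick 0 v(0, 1): F3/D4 M6 -> G3/G4 P8 similar
  -> R3 @ bar 6 tick 3 v(0, 1): D3 above C3
  -> R4 @ bar 6 tick 3 v(0, 1): D3/C3 M2 untreated
  -> R7 @ bar 7 tick 0 v(1,): C3->E4 leap 16st
  -> R2 @ bar 8 tick 0 v(0, 1): G3/B3 M3 -> A3/A4 P8 similar
  -> R7 @ bar 8 tick 0 v(1,): B3->A4 leap 10st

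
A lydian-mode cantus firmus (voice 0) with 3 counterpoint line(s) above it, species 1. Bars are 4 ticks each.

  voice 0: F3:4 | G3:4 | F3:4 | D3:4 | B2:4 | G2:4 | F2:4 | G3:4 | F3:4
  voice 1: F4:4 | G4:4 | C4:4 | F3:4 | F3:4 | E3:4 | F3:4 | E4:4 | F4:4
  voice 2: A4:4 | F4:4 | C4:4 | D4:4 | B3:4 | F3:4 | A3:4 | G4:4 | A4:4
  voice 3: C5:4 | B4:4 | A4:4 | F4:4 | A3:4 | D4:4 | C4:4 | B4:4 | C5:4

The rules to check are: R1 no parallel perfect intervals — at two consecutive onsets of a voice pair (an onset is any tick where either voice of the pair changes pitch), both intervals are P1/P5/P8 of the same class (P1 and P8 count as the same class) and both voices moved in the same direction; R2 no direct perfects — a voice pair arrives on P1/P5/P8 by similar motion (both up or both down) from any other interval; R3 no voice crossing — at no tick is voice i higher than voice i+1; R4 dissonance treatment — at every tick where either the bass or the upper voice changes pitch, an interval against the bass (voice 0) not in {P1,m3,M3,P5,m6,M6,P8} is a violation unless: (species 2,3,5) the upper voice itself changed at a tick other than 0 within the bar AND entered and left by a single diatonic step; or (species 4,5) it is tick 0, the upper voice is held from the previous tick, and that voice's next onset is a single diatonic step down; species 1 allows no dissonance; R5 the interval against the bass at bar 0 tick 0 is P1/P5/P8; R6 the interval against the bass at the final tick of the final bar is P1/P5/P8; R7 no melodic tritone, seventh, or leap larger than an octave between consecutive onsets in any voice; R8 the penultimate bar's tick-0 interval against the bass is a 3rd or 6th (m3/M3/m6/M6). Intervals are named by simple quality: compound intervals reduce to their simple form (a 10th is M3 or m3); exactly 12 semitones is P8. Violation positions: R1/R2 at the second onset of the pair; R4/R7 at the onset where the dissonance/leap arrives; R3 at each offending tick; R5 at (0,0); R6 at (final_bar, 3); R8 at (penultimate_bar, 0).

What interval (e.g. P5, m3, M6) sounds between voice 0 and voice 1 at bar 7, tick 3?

voice 0=G3 voice 1=E4 -> M6

M6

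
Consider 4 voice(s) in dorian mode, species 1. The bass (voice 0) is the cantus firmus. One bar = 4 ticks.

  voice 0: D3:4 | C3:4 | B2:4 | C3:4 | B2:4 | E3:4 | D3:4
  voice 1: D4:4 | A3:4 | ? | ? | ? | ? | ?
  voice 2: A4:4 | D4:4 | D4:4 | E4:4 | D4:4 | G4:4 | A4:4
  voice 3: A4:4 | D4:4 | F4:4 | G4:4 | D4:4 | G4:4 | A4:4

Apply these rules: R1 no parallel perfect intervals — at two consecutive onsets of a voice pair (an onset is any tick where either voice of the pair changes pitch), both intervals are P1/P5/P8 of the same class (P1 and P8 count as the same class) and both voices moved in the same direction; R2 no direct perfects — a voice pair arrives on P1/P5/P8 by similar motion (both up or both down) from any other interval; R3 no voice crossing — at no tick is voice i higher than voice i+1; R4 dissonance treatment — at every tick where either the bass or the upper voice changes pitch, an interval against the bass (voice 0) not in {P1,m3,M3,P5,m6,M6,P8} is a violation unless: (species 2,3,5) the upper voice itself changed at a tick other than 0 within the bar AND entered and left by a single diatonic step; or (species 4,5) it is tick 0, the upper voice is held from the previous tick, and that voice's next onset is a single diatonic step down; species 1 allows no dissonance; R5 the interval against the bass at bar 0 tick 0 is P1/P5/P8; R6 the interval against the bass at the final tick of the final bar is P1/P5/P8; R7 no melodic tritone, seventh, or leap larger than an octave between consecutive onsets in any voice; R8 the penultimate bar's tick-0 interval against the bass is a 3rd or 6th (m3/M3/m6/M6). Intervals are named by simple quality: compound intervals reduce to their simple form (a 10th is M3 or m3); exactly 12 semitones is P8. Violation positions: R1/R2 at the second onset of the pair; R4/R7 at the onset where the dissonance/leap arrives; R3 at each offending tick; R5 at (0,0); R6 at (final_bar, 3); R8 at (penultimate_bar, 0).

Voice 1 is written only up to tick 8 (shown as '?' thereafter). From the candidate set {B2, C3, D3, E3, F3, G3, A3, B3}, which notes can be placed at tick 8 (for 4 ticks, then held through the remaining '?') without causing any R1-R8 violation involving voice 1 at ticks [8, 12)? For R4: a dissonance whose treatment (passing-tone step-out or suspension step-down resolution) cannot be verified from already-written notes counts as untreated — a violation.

B2: violates R2,R7
C3: violates R4
D3: legal
E3: violates R4
F3: violates R4
G3: legal
A3: violates R4
B3: legal

{B3, D3, G3}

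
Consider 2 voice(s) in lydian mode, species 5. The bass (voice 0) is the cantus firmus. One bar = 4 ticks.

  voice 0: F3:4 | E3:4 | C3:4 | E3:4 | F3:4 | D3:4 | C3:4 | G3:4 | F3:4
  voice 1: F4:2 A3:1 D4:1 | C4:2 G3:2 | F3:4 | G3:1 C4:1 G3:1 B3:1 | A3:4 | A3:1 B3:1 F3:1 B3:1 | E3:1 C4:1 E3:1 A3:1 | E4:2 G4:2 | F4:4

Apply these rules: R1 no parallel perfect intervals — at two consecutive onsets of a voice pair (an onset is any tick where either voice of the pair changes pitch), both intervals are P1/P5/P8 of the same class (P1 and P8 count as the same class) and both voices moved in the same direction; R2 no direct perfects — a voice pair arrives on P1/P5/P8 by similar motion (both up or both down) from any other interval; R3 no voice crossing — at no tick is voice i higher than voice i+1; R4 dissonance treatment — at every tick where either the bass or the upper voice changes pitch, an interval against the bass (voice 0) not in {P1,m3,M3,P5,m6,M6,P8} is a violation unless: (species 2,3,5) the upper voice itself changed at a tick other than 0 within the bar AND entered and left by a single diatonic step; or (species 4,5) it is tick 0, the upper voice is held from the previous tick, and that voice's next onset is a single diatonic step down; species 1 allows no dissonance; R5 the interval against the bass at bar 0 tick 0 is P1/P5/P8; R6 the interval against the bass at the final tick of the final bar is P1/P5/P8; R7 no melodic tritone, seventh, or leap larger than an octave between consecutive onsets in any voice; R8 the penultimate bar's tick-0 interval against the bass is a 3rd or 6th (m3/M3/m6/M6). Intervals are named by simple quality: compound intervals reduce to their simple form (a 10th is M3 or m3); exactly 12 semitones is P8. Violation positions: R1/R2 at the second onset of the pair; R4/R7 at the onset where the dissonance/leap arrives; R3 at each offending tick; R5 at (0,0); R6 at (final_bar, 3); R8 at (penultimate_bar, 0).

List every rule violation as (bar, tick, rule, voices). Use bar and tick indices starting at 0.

bar 0: v0=F3 v1=F4 downbeat P8
bar 1: v0=E3 v1=C4 downbeat m6
bar 2: v0=C3 v1=F3 downbeat P4
bar 3: v0=E3 v1=G3 downbeat m3
bar 4: v0=F3 v1=A3 downbeat M3
bar 5: v0=D3 v1=A3 downbeat P5
bar 6: v0=C3 v1=E3 downbeat M3
bar 7: v0=G3 v1=E4 downbeat M6
bar 8: v0=F3 v1=F4 downbeat P8
  -> R4 @ bar 2 tick 0 v(0, 1): C3/F3 P4 untreated
  -> R7 @ bar 5 tick 2 v(1,): B3->F3 leap 6st
  -> R7 @ bar 5 tick 3 v(1,): F3->B3 leap 6st
  -> R1 @ bar 8 tick 0 v(0, 1): G3/G4 P8 -> F3/F4 P8 similar

(2, 0, R4, (0, 1))
(5, 2, R7, (1,))
(5, 3, R7, (1,))
(8, 0, R1, (0, 1))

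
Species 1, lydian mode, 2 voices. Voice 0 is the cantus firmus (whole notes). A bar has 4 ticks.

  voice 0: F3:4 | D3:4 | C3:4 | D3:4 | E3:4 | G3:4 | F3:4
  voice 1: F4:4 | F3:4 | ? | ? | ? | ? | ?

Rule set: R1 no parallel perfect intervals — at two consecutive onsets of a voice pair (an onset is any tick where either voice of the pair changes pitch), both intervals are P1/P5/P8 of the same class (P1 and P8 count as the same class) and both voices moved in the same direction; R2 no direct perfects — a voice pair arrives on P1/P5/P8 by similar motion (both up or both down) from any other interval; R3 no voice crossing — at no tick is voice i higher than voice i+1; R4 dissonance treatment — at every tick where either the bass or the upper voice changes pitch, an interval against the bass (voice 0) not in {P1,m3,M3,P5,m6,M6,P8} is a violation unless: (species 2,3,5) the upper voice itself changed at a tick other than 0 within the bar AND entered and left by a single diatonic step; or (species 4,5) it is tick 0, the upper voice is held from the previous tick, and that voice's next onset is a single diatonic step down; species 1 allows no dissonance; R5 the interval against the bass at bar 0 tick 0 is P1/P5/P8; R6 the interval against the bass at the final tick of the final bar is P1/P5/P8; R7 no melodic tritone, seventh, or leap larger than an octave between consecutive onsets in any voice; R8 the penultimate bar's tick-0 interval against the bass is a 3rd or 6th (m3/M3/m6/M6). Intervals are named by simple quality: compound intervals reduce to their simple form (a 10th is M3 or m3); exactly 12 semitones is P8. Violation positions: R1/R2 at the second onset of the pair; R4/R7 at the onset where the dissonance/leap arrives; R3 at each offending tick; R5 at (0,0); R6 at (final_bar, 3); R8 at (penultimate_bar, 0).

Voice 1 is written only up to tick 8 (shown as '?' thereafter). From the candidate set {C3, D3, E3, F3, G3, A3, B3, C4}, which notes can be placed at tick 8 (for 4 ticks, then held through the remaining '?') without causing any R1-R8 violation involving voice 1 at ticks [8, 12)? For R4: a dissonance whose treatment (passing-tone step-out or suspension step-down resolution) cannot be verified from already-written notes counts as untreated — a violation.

{A3, C4, E3, G3}

C3: violates R2
D3: violates R4
E3: legal
F3: violates R4
G3: legal
A3: legal
B3: violates R4,R7
C4: legal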